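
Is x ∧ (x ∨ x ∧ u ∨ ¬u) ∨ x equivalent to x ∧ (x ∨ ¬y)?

E1: x ∧ (x ∨ x ∧ u ∨ ¬u) ∨ x
    = x ∧ (x ∨ ¬u) ∨ x
    = x ∨ x
    = x
E2: x ∧ (x ∨ ¬y)
    = x
Both reduce to x, so they are equivalent.

Yes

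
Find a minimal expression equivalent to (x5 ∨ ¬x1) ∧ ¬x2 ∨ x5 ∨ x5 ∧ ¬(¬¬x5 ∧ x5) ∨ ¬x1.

x5 ∨ ¬x1

(x5 ∨ ¬x1) ∧ ¬x2 ∨ x5 ∨ x5 ∧ ¬(¬¬x5 ∧ x5) ∨ ¬x1
= (x5 ∨ ¬x1) ∧ ¬x2 ∨ x5 ∨ x5 ∧ ¬(x5 ∧ x5) ∨ ¬x1   (double negation)
= (x5 ∨ ¬x1) ∧ ¬x2 ∨ x5 ∨ x5 ∧ ¬x5 ∨ ¬x1   (idempotence)
= (x5 ∨ ¬x1) ∧ ¬x2 ∨ x5 ∨ ¬x1   (complement / identity)
= x5 ∨ ¬x1   (absorption)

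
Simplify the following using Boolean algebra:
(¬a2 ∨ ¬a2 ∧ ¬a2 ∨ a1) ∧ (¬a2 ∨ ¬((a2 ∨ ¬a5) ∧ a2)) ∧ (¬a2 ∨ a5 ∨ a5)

¬a2

(¬a2 ∨ ¬a2 ∧ ¬a2 ∨ a1) ∧ (¬a2 ∨ ¬((a2 ∨ ¬a5) ∧ a2)) ∧ (¬a2 ∨ a5 ∨ a5)
= (¬a2 ∨ ¬a2 ∧ ¬a2 ∨ a1) ∧ (¬a2 ∨ ¬a2) ∧ (¬a2 ∨ a5 ∨ a5)   (absorption)
= (¬a2 ∨ ¬a2 ∨ a1) ∧ (¬a2 ∨ ¬a2) ∧ (¬a2 ∨ a5 ∨ a5)   (idempotence)
= (¬a2 ∨ ¬a2) ∧ (¬a2 ∨ a5 ∨ a5)   (absorption)
= ¬a2 ∧ (a5 ∨ a5) ∨ ¬a2   (distribution)
= ¬a2 ∧ a5 ∨ ¬a2   (idempotence)
= ¬a2   (absorption)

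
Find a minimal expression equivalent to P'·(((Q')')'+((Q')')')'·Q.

P'·(((Q')')'+((Q')')')'·Q
= P'·(((Q')')')'·Q   [idempotence]
= P'·(Q')'·Q   [double negation]
= P'·Q·Q   [double negation]
= P'·Q   [idempotence]

P'·Q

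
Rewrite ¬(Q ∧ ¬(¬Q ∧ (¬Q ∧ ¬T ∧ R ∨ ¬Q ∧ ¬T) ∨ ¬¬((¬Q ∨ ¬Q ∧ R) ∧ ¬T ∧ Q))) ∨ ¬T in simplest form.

¬(Q ∧ ¬(¬Q ∧ (¬Q ∧ ¬T ∧ R ∨ ¬Q ∧ ¬T) ∨ ¬¬((¬Q ∨ ¬Q ∧ R) ∧ ¬T ∧ Q))) ∨ ¬T
= ¬(Q ∧ ¬(¬Q ∧ (¬Q ∧ ¬T ∧ R ∨ ¬Q ∧ ¬T) ∨ ¬¬(¬Q ∧ ¬T ∧ Q))) ∨ ¬T   (absorption)
= ¬(Q ∧ ¬(¬Q ∧ (¬Q ∧ ¬T ∧ R ∨ ¬Q ∧ ¬T) ∨ ¬Q ∧ ¬T ∧ Q)) ∨ ¬T   (double negation)
= ¬(Q ∧ ¬(¬Q ∧ ¬Q ∧ ¬T ∨ ¬Q ∧ ¬T ∧ Q)) ∨ ¬T   (absorption)
= ¬(Q ∧ ¬(¬Q ∧ ¬T)) ∨ ¬T   (distribution)
= ¬(Q ∧ (Q ∨ T)) ∨ ¬T   (De Morgan)
= ¬Q ∨ ¬T   (absorption)

¬Q ∨ ¬T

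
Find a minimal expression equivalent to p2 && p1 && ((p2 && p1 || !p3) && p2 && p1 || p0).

p2 && p1 && ((p2 && p1 || !p3) && p2 && p1 || p0)
= p2 && p1 && (p2 && p1 || p0)
= p2 && p1

p2 && p1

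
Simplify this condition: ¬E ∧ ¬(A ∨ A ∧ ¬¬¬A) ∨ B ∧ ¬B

¬E ∧ ¬A

¬E ∧ ¬(A ∨ A ∧ ¬¬¬A) ∨ B ∧ ¬B
= ¬E ∧ ¬(A ∨ A ∧ ¬¬¬A)   — complement / identity
= ¬E ∧ ¬(A ∨ A ∧ ¬A)   — double negation
= ¬E ∧ ¬A   — complement / identity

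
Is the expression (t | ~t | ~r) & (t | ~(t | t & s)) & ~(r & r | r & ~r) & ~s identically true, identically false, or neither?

(t | ~t | ~r) & (t | ~(t | t & s)) & ~(r & r | r & ~r) & ~s
= (t | ~t | ~r) & (t | ~(t | t & s)) & ~r & ~s   — distribution
= (t | ~t | ~r) & (t | ~t) & ~r & ~s   — absorption
= (t | ~t) & ~r & ~s   — absorption
= ~r & ~s   — complement / identity
This depends on r, s, so it is not a constant.

neither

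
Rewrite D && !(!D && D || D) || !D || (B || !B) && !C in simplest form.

!D || !C

D && !(!D && D || D) || !D || (B || !B) && !C
= D && !D || !D || (B || !B) && !C   (complement / identity)
= D && !D || !D || !C   (complement / identity)
= !D || !C   (complement / identity)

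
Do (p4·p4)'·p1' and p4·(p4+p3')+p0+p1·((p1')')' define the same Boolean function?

No

E1: (p4·p4)'·p1'
    = p4'·p1'   — idempotence
E2: p4·(p4+p3')+p0+p1·((p1')')'
    = p4+p0+p1·((p1')')'   — absorption
    = p4+p0+p1·p1'   — double negation
    = p4+p0   — complement / identity
These differ: at p0=1, p1=1, p3=0, p4=1, E1 = 0 but E2 = 1.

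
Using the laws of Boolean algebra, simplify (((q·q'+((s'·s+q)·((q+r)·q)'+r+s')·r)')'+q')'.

(((q·q'+((s'·s+q)·((q+r)·q)'+r+s')·r)')'+q')'
= (((q·q'+(q·((q+r)·q)'+r+s')·r)')'+q')'
= ((((q·((q+r)·q)'+r+s')·r)')'+q')'
= ((((q·q'+r+s')·r)')'+q')'
= ((((r+s')·r)')'+q')'
= ((r+s')·r)'·q
= r'·q

r'·q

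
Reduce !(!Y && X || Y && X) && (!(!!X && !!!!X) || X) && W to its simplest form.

!X && W

!(!Y && X || Y && X) && (!(!!X && !!!!X) || X) && W
= !(!Y && X || Y && X) && (!(!!X && !!X) || X) && W   (double negation)
= !X && (!(!!X && !!X) || X) && W   (distribution)
= !X && (!!!X || X) && W   (idempotence)
= !X && (!X || X) && W   (double negation)
= !X && W   (complement / identity)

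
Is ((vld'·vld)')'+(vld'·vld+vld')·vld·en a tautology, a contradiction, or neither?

contradiction

((vld'·vld)')'+(vld'·vld+vld')·vld·en
= vld'·vld+(vld'·vld+vld')·vld·en   [double negation]
= vld'·vld+vld'·vld·en   [complement / identity]
= vld'·vld   [absorption]
= 0   [complement]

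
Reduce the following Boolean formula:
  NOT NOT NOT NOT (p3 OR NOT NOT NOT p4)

NOT NOT NOT NOT (p3 OR NOT NOT NOT p4)
= NOT NOT NOT NOT (p3 OR NOT p4)   — double negation
= NOT NOT (p3 OR NOT p4)   — double negation
= p3 OR NOT p4   — double negation

p3 OR NOT p4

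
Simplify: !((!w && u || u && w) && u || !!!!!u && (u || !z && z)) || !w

!u || !w

!((!w && u || u && w) && u || !!!!!u && (u || !z && z)) || !w
= !((!w && u || u && w) && u || !!!!!u && u) || !w   (complement / identity)
= !(u && u || !!!!!u && u) || !w   (distribution)
= !(u && u || !!!u && u) || !w   (double negation)
= !(u && u || !u && u) || !w   (double negation)
= !u || !w   (distribution)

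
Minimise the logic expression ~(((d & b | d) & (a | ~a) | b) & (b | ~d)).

~(((d & b | d) & (a | ~a) | b) & (b | ~d))
= ~((d & b | d) & (a | ~a) & ~d | b)
= ~((d & b | d) & ~d | b)
= ~(d & ~d | b)
= ~b

~b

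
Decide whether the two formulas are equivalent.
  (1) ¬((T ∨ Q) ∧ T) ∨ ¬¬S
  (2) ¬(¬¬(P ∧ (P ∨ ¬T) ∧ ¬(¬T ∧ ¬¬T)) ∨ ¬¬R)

E1: ¬((T ∨ Q) ∧ T) ∨ ¬¬S
    = ¬((T ∨ Q) ∧ T) ∨ S   (double negation)
    = ¬T ∨ S   (absorption)
E2: ¬(¬¬(P ∧ (P ∨ ¬T) ∧ ¬(¬T ∧ ¬¬T)) ∨ ¬¬R)
    = ¬(P ∧ (P ∨ ¬T) ∧ ¬(¬T ∧ ¬¬T)) ∧ ¬R   (De Morgan)
    = ¬(P ∧ ¬(¬T ∧ ¬¬T)) ∧ ¬R   (absorption)
    = ¬(P ∧ (T ∨ ¬T)) ∧ ¬R   (De Morgan)
    = ¬P ∧ ¬R   (complement / identity)
These differ: at P=1, Q=0, R=1, S=1, T=0, E1 = 1 but E2 = 0.

No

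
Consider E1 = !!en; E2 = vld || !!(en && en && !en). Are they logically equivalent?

E1: !!en
    = en   [double negation]
E2: vld || !!(en && en && !en)
    = vld || en && en && !en   [double negation]
    = vld || en && !en   [idempotence]
    = vld   [complement / identity]
These differ: at en=0, vld=1, E1 = 0 but E2 = 1.

No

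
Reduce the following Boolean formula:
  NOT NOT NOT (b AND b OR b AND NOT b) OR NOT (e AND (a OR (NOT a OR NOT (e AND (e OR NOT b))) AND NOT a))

NOT b OR NOT e

NOT NOT NOT (b AND b OR b AND NOT b) OR NOT (e AND (a OR (NOT a OR NOT (e AND (e OR NOT b))) AND NOT a))
= NOT NOT NOT b OR NOT (e AND (a OR (NOT a OR NOT (e AND (e OR NOT b))) AND NOT a))   [distribution]
= NOT NOT NOT b OR NOT (e AND (a OR (NOT a OR NOT e) AND NOT a))   [absorption]
= NOT NOT NOT b OR NOT (e AND (a OR NOT a))   [absorption]
= NOT NOT NOT b OR NOT e   [complement / identity]
= NOT b OR NOT e   [double negation]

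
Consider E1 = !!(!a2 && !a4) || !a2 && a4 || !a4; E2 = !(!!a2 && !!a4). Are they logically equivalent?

E1: !!(!a2 && !a4) || !a2 && a4 || !a4
    = !a2 && !a4 || !a2 && a4 || !a4
    = !a2 || !a4
E2: !(!!a2 && !!a4)
    = !a2 || !a4
Both reduce to !a2 || !a4, so they are equivalent.

Yes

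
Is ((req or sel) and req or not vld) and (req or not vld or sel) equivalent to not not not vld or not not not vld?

E1: ((req or sel) and req or not vld) and (req or not vld or sel)
    = (req or not vld) and (req or not vld or sel)   (absorption)
    = req or not vld   (absorption)
E2: not not not vld or not not not vld
    = not not not vld   (idempotence)
    = not vld   (double negation)
These differ: at req=1, sel=0, vld=1, E1 = 1 but E2 = 0.

No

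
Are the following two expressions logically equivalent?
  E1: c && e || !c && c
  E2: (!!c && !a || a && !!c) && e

Yes

E1: c && e || !c && c
    = c && e   [complement / identity]
E2: (!!c && !a || a && !!c) && e
    = !!c && e   [distribution]
    = c && e   [double negation]
Both reduce to c && e, so they are equivalent.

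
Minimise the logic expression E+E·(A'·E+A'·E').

E

E+E·(A'·E+A'·E')
= E+E·A'   — distribution
= E   — absorption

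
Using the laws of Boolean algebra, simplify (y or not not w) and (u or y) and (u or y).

w and u or y

(y or not not w) and (u or y) and (u or y)
= (y or not not w) and (u or y)   [idempotence]
= (y or w) and (u or y)   [double negation]
= w and u or y   [distribution]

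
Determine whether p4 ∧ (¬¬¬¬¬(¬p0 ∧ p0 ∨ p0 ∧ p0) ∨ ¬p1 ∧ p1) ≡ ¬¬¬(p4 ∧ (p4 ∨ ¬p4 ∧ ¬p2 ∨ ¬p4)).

No

E1: p4 ∧ (¬¬¬¬¬(¬p0 ∧ p0 ∨ p0 ∧ p0) ∨ ¬p1 ∧ p1)
    = p4 ∧ (¬¬¬(¬p0 ∧ p0 ∨ p0 ∧ p0) ∨ ¬p1 ∧ p1)   — double negation
    = p4 ∧ (¬(¬p0 ∧ p0 ∨ p0 ∧ p0) ∨ ¬p1 ∧ p1)   — double negation
    = p4 ∧ ¬(¬p0 ∧ p0 ∨ p0 ∧ p0)   — complement / identity
    = p4 ∧ ¬p0   — distribution
E2: ¬¬¬(p4 ∧ (p4 ∨ ¬p4 ∧ ¬p2 ∨ ¬p4))
    = ¬¬¬(p4 ∧ (p4 ∨ ¬p4))   — absorption
    = ¬(p4 ∧ (p4 ∨ ¬p4))   — double negation
    = ¬p4   — complement / identity
These differ: at p0=0, p1=0, p2=1, p4=0, E1 = 0 but E2 = 1.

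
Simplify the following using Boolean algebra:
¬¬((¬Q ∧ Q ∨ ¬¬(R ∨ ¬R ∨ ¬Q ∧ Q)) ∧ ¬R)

¬¬((¬Q ∧ Q ∨ ¬¬(R ∨ ¬R ∨ ¬Q ∧ Q)) ∧ ¬R)
= ¬¬(¬¬(R ∨ ¬R ∨ ¬Q ∧ Q) ∧ ¬R)
= ¬¬(¬¬(R ∨ ¬R) ∧ ¬R)
= ¬¬((R ∨ ¬R) ∧ ¬R)
= ¬¬¬R
= ¬R

¬R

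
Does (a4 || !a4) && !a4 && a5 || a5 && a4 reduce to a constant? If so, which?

(a4 || !a4) && !a4 && a5 || a5 && a4
= !a4 && a5 || a5 && a4   (complement / identity)
= a5   (distribution)
This depends on a5, so it is not a constant.

no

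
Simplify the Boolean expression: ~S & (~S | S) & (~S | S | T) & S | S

~S & (~S | S) & (~S | S | T) & S | S
= ~S & (~S | S) & S | S   (absorption)
= ~S & S | S   (complement / identity)
= S   (complement / identity)

S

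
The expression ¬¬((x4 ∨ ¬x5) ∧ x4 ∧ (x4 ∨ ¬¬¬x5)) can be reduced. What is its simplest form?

x4

¬¬((x4 ∨ ¬x5) ∧ x4 ∧ (x4 ∨ ¬¬¬x5))
= ¬¬(x4 ∧ (x4 ∨ ¬¬¬x5))   [absorption]
= ¬¬(x4 ∧ (x4 ∨ ¬x5))   [double negation]
= ¬¬x4   [absorption]
= x4   [double negation]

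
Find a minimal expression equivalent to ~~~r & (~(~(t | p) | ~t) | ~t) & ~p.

~~~r & (~(~(t | p) | ~t) | ~t) & ~p
= ~r & (~(~(t | p) | ~t) | ~t) & ~p   (double negation)
= ~r & ((t | p) & t | ~t) & ~p   (De Morgan)
= ~r & (t | ~t) & ~p   (absorption)
= ~r & ~p   (complement / identity)

~r & ~p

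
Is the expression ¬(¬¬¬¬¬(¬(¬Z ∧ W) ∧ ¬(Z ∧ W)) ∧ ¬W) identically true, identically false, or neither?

¬(¬¬¬¬¬(¬(¬Z ∧ W) ∧ ¬(Z ∧ W)) ∧ ¬W)
= ¬(¬¬¬¬(¬Z ∧ W ∨ Z ∧ W) ∧ ¬W)   — De Morgan
= ¬¬¬(¬Z ∧ W ∨ Z ∧ W) ∨ W   — De Morgan
= ¬¬¬W ∨ W   — distribution
= ¬W ∨ W   — double negation
= True   — complement

identically true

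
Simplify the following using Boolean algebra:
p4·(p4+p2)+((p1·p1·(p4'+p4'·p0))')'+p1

p4·(p4+p2)+((p1·p1·(p4'+p4'·p0))')'+p1
= p4·(p4+p2)+p1·p1·(p4'+p4'·p0)+p1
= p4·(p4+p2)+p1·(p4'+p4'·p0)+p1
= p4+p1·(p4'+p4'·p0)+p1
= p4+p1·p4'+p1
= p4+p1

p4+p1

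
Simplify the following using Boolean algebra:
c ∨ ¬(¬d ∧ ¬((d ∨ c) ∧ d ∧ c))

c ∨ ¬(¬d ∧ ¬((d ∨ c) ∧ d ∧ c))
= c ∨ ¬(¬d ∧ ¬(d ∧ c))
= c ∨ d ∨ d ∧ c
= c ∨ d

c ∨ d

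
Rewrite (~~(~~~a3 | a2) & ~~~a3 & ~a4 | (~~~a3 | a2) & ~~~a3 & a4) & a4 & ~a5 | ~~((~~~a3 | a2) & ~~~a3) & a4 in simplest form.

~a3 & a4

(~~(~~~a3 | a2) & ~~~a3 & ~a4 | (~~~a3 | a2) & ~~~a3 & a4) & a4 & ~a5 | ~~((~~~a3 | a2) & ~~~a3) & a4
= ((~~~a3 | a2) & ~~~a3 & ~a4 | (~~~a3 | a2) & ~~~a3 & a4) & a4 & ~a5 | ~~((~~~a3 | a2) & ~~~a3) & a4   — double negation
= (~~~a3 | a2) & ~~~a3 & a4 & ~a5 | ~~((~~~a3 | a2) & ~~~a3) & a4   — distribution
= (~~~a3 | a2) & ~~~a3 & a4 & ~a5 | (~~~a3 | a2) & ~~~a3 & a4   — double negation
= (~~~a3 | a2) & ~~~a3 & a4   — absorption
= ~~~a3 & a4   — absorption
= ~a3 & a4   — double negation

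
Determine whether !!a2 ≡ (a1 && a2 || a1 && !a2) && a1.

No

E1: !!a2
    = a2   (double negation)
E2: (a1 && a2 || a1 && !a2) && a1
    = a1 && a1   (distribution)
    = a1   (idempotence)
These differ: at a1=1, a2=0, E1 = 0 but E2 = 1.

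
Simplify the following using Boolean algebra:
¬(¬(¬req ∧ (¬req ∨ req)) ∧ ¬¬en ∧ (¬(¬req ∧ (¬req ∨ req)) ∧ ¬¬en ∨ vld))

¬req ∨ ¬en

¬(¬(¬req ∧ (¬req ∨ req)) ∧ ¬¬en ∧ (¬(¬req ∧ (¬req ∨ req)) ∧ ¬¬en ∨ vld))
= ¬(¬(¬req ∧ (¬req ∨ req)) ∧ ¬¬en)
= ¬(¬¬req ∧ ¬¬en)
= ¬req ∨ ¬en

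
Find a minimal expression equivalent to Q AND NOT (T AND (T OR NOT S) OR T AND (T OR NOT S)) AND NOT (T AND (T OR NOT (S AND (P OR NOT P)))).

Q AND NOT (T AND (T OR NOT S) OR T AND (T OR NOT S)) AND NOT (T AND (T OR NOT (S AND (P OR NOT P))))
= Q AND NOT (T AND (T OR NOT S) OR T AND (T OR NOT S)) AND NOT (T AND (T OR NOT S))   (complement / identity)
= Q AND NOT (T AND (T OR NOT S)) AND NOT (T AND (T OR NOT S))   (idempotence)
= Q AND NOT (T AND (T OR NOT S))   (idempotence)
= Q AND NOT T   (absorption)

Q AND NOT T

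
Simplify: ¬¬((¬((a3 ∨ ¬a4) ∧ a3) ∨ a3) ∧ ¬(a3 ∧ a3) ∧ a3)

False

¬¬((¬((a3 ∨ ¬a4) ∧ a3) ∨ a3) ∧ ¬(a3 ∧ a3) ∧ a3)
= (¬((a3 ∨ ¬a4) ∧ a3) ∨ a3) ∧ ¬(a3 ∧ a3) ∧ a3   (double negation)
= (¬((a3 ∨ ¬a4) ∧ a3) ∨ a3) ∧ ¬a3 ∧ a3   (idempotence)
= (¬a3 ∨ a3) ∧ ¬a3 ∧ a3   (absorption)
= ¬a3 ∧ a3   (complement / identity)
= False   (complement)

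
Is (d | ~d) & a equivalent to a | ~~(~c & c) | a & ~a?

Yes

E1: (d | ~d) & a
    = a   (complement / identity)
E2: a | ~~(~c & c) | a & ~a
    = a | ~c & c | a & ~a   (double negation)
    = a | a & ~a   (complement / identity)
    = a   (complement / identity)
Both reduce to a, so they are equivalent.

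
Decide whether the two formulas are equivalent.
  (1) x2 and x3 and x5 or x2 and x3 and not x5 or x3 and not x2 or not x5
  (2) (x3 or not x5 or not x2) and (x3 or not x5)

E1: x2 and x3 and x5 or x2 and x3 and not x5 or x3 and not x2 or not x5
    = x2 and x3 or x3 and not x2 or not x5   (distribution)
    = x3 or not x5   (distribution)
E2: (x3 or not x5 or not x2) and (x3 or not x5)
    = x3 or not x5   (absorption)
Both reduce to x3 or not x5, so they are equivalent.

Yes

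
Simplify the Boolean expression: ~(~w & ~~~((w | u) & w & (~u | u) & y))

w

~(~w & ~~~((w | u) & w & (~u | u) & y))
= ~(~w & ~~~((w | u) & w & y))
= ~(~w & ~((w | u) & w & y))
= ~(~w & ~(w & y))
= w | w & y
= w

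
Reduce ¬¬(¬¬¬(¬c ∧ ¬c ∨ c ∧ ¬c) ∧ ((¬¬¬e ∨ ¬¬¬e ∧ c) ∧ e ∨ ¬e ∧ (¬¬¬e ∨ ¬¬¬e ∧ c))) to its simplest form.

c ∧ ¬e

¬¬(¬¬¬(¬c ∧ ¬c ∨ c ∧ ¬c) ∧ ((¬¬¬e ∨ ¬¬¬e ∧ c) ∧ e ∨ ¬e ∧ (¬¬¬e ∨ ¬¬¬e ∧ c)))
= ¬¬(¬¬¬(¬c ∧ ¬c ∨ c ∧ ¬c) ∧ (¬¬¬e ∨ ¬¬¬e ∧ c))   [distribution]
= ¬¬(¬¬¬(¬c ∧ ¬c ∨ c ∧ ¬c) ∧ ¬¬¬e)   [absorption]
= ¬¬(¬¬¬¬c ∧ ¬¬¬e)   [distribution]
= ¬¬(¬¬c ∧ ¬¬¬e)   [double negation]
= ¬(¬c ∨ ¬¬e)   [De Morgan]
= c ∧ ¬e   [De Morgan]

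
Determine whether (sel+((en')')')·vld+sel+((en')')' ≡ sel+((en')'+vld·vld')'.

Yes

E1: (sel+((en')')')·vld+sel+((en')')'
    = sel+((en')')'   (absorption)
    = sel+en'   (double negation)
E2: sel+((en')'+vld·vld')'
    = sel+((en')')'   (complement / identity)
    = sel+en'   (double negation)
Both reduce to sel+en', so they are equivalent.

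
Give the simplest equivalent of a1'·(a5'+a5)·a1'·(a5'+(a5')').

a1'

a1'·(a5'+a5)·a1'·(a5'+(a5')')
= a1'·(a5'+a5)·a1'·(a5'+a5)
= a1'·(a5'+a5)
= a1'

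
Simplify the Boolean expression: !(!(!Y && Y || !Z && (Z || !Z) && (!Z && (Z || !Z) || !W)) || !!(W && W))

!(!(!Y && Y || !Z && (Z || !Z) && (!Z && (Z || !Z) || !W)) || !!(W && W))
= !(!(!Z && (Z || !Z) && (!Z && (Z || !Z) || !W)) || !!(W && W))
= !(!(!Z && (Z || !Z) && (!Z && (Z || !Z) || !W)) || !!W)
= !(!(!Z && (Z || !Z)) || !!W)
= !(!!Z || !!W)
= !Z && !W

!Z && !W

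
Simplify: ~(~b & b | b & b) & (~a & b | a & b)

0

~(~b & b | b & b) & (~a & b | a & b)
= ~(~b & b | b & b) & b   [distribution]
= ~b & b   [distribution]
= 0   [complement]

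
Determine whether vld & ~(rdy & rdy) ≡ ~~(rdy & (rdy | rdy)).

E1: vld & ~(rdy & rdy)
    = vld & ~rdy   — idempotence
E2: ~~(rdy & (rdy | rdy))
    = ~~(rdy & rdy)   — idempotence
    = ~~rdy   — idempotence
    = rdy   — double negation
These differ: at rdy=1, vld=0, E1 = 0 but E2 = 1.

No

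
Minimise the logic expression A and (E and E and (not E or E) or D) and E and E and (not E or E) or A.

A and (E and E and (not E or E) or D) and E and E and (not E or E) or A
= A and E and E and (not E or E) or A   [absorption]
= A and E and (not E or E) or A   [idempotence]
= A and E or A   [complement / identity]
= A   [absorption]

A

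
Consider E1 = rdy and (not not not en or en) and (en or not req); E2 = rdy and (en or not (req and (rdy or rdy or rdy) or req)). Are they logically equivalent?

E1: rdy and (not not not en or en) and (en or not req)
    = rdy and (not en or en) and (en or not req)   — double negation
    = rdy and (en or not req)   — complement / identity
E2: rdy and (en or not (req and (rdy or rdy or rdy) or req))
    = rdy and (en or not (req and (rdy or rdy) or req))   — idempotence
    = rdy and (en or not (req and rdy or req))   — idempotence
    = rdy and (en or not req)   — absorption
Both reduce to rdy and (en or not req), so they are equivalent.

Yes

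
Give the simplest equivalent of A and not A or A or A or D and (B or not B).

A or D

A and not A or A or A or D and (B or not B)
= A and not A or A or A or D   [complement / identity]
= A and not A or A or D   [idempotence]
= A or D   [complement / identity]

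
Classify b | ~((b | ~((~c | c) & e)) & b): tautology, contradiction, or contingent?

tautology

b | ~((b | ~((~c | c) & e)) & b)
= b | ~((b | ~e) & b)   — complement / identity
= b | ~b   — absorption
= 1   — complement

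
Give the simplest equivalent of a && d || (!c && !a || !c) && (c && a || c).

a && d || (!c && !a || !c) && (c && a || c)
= a && d || !c && (c && a || c)   [absorption]
= a && d || !c && c   [absorption]
= a && d   [complement / identity]

a && d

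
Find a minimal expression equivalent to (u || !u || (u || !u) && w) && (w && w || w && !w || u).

(u || !u || (u || !u) && w) && (w && w || w && !w || u)
= (u || !u) && (w && w || w && !w || u)   [absorption]
= (u || !u) && (w || u)   [distribution]
= w || u   [complement / identity]

w || u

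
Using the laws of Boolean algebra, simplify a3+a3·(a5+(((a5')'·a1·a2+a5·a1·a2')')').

a3+a3·(a5+(((a5')'·a1·a2+a5·a1·a2')')')
= a3+a3·(a5+((a5·a1·a2+a5·a1·a2')')')   (double negation)
= a3+a3·(a5+((a5·a1)')')   (distribution)
= a3+a3·(a5+a5·a1)   (double negation)
= a3+a3·a5   (absorption)
= a3   (absorption)

a3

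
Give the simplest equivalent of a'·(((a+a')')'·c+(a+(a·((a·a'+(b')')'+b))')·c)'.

a'·(((a+a')')'·c+(a+(a·((a·a'+(b')')'+b))')·c)'
= a'·((a+a')·c+(a+(a·((a·a'+(b')')'+b))')·c)'   [double negation]
= a'·((a+a')·c+(a+(a·(((b')')'+b))')·c)'   [complement / identity]
= a'·((a+a')·c+(a+(a·(b'+b))')·c)'   [double negation]
= a'·((a+a')·c+(a+a')·c)'   [complement / identity]
= a'·((a+a')·c)'   [idempotence]
= a'·c'   [complement / identity]

a'·c'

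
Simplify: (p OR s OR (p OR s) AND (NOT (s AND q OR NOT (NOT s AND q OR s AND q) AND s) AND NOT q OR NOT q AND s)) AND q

(p OR s OR (p OR s) AND (NOT (s AND q OR NOT (NOT s AND q OR s AND q) AND s) AND NOT q OR NOT q AND s)) AND q
= (p OR s OR (p OR s) AND (NOT (s AND q OR NOT q AND s) AND NOT q OR NOT q AND s)) AND q
= (p OR s OR (p OR s) AND (NOT s AND NOT q OR NOT q AND s)) AND q
= (p OR s OR (p OR s) AND NOT q) AND q
= (p OR s) AND q

(p OR s) AND q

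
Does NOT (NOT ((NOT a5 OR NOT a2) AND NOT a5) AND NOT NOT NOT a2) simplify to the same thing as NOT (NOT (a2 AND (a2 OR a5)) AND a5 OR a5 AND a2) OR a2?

E1: NOT (NOT ((NOT a5 OR NOT a2) AND NOT a5) AND NOT NOT NOT a2)
    = NOT (NOT ((NOT a5 OR NOT a2) AND NOT a5) AND NOT a2)   [double negation]
    = NOT (NOT NOT a5 AND NOT a2)   [absorption]
    = NOT a5 OR a2   [De Morgan]
E2: NOT (NOT (a2 AND (a2 OR a5)) AND a5 OR a5 AND a2) OR a2
    = NOT (NOT a2 AND a5 OR a5 AND a2) OR a2   [absorption]
    = NOT a5 OR a2   [distribution]
Both reduce to NOT a5 OR a2, so they are equivalent.

Yes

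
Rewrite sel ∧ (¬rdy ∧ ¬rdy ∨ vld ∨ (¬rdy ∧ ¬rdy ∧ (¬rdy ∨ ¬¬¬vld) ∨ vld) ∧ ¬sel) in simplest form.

sel ∧ (¬rdy ∨ vld)

sel ∧ (¬rdy ∧ ¬rdy ∨ vld ∨ (¬rdy ∧ ¬rdy ∧ (¬rdy ∨ ¬¬¬vld) ∨ vld) ∧ ¬sel)
= sel ∧ (¬rdy ∧ ¬rdy ∨ vld ∨ (¬rdy ∧ ¬rdy ∧ (¬rdy ∨ ¬vld) ∨ vld) ∧ ¬sel)   [double negation]
= sel ∧ (¬rdy ∧ ¬rdy ∨ vld ∨ (¬rdy ∧ ¬rdy ∨ vld) ∧ ¬sel)   [absorption]
= sel ∧ (¬rdy ∧ ¬rdy ∨ vld)   [absorption]
= sel ∧ (¬rdy ∨ vld)   [idempotence]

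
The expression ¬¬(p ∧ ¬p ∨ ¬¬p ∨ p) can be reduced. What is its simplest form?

p

¬¬(p ∧ ¬p ∨ ¬¬p ∨ p)
= ¬¬(¬¬p ∨ p)   [complement / identity]
= ¬¬(p ∨ p)   [double negation]
= ¬¬p   [idempotence]
= p   [double negation]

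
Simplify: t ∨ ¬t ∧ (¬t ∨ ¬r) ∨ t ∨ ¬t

True

t ∨ ¬t ∧ (¬t ∨ ¬r) ∨ t ∨ ¬t
= t ∨ ¬t ∨ t ∨ ¬t   — absorption
= t ∨ ¬t   — idempotence
= True   — complement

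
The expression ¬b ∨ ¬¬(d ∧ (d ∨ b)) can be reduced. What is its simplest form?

¬b ∨ d

¬b ∨ ¬¬(d ∧ (d ∨ b))
= ¬b ∨ ¬¬d   — absorption
= ¬b ∨ d   — double negation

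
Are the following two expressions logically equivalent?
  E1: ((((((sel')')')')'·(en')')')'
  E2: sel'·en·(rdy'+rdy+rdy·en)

Yes

E1: ((((((sel')')')')'·(en')')')'
    = ((((sel')')'·(en')')')'   — double negation
    = ((sel')'+en')'   — De Morgan
    = sel'·en   — De Morgan
E2: sel'·en·(rdy'+rdy+rdy·en)
    = sel'·en·(rdy'+rdy)   — absorption
    = sel'·en   — complement / identity
Both reduce to sel'·en, so they are equivalent.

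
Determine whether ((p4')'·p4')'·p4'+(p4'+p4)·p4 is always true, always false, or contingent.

always true

((p4')'·p4')'·p4'+(p4'+p4)·p4
= (p4'+p4)·p4'+(p4'+p4)·p4   — De Morgan
= p4'+p4   — distribution
= 1   — complement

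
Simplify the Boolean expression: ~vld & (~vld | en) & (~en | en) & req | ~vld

~vld

~vld & (~vld | en) & (~en | en) & req | ~vld
= ~vld & (~en | en) & req | ~vld   — absorption
= ~vld & req | ~vld   — complement / identity
= ~vld   — absorption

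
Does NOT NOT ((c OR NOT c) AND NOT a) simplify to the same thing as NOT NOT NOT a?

E1: NOT NOT ((c OR NOT c) AND NOT a)
    = NOT NOT NOT a
    = NOT a
E2: NOT NOT NOT a
    = NOT a
Both reduce to NOT a, so they are equivalent.

Yes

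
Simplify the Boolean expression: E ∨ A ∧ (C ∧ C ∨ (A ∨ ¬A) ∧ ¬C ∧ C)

E ∨ A ∧ (C ∧ C ∨ (A ∨ ¬A) ∧ ¬C ∧ C)
= E ∨ A ∧ (C ∧ C ∨ ¬C ∧ C)   [complement / identity]
= E ∨ A ∧ C   [distribution]

E ∨ A ∧ C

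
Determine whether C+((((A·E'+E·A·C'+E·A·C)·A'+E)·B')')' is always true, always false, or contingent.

contingent

C+((((A·E'+E·A·C'+E·A·C)·A'+E)·B')')'
= C+((((A·E'+E·A)·A'+E)·B')')'   [distribution]
= C+((A·E'+E·A)·A'+E)·B'   [double negation]
= C+(A·A'+E)·B'   [distribution]
= C+E·B'   [complement / identity]
This depends on B, C, E, so it is not a constant.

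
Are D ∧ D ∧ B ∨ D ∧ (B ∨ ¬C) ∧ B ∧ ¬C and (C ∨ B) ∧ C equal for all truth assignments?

E1: D ∧ D ∧ B ∨ D ∧ (B ∨ ¬C) ∧ B ∧ ¬C
    = D ∧ D ∧ B ∨ D ∧ B ∧ ¬C   (absorption)
    = D ∧ B ∨ D ∧ B ∧ ¬C   (idempotence)
    = D ∧ B   (absorption)
E2: (C ∨ B) ∧ C
    = C   (absorption)
These differ: at B=0, C=1, D=1, E1 = 0 but E2 = 1.

No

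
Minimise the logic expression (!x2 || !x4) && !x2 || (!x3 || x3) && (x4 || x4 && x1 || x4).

!x2 || x4

(!x2 || !x4) && !x2 || (!x3 || x3) && (x4 || x4 && x1 || x4)
= (!x2 || !x4) && !x2 || (!x3 || x3) && (x4 || x4)   (absorption)
= (!x2 || !x4) && !x2 || x4 || x4   (complement / identity)
= (!x2 || !x4) && !x2 || x4   (idempotence)
= !x2 || x4   (absorption)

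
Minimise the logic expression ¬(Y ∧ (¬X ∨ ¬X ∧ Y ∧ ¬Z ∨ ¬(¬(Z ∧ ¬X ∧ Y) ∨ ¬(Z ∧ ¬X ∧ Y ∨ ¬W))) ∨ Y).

¬Y

¬(Y ∧ (¬X ∨ ¬X ∧ Y ∧ ¬Z ∨ ¬(¬(Z ∧ ¬X ∧ Y) ∨ ¬(Z ∧ ¬X ∧ Y ∨ ¬W))) ∨ Y)
= ¬(Y ∧ (¬X ∨ ¬X ∧ Y ∧ ¬Z ∨ Z ∧ ¬X ∧ Y ∧ (Z ∧ ¬X ∧ Y ∨ ¬W)) ∨ Y)   [De Morgan]
= ¬(Y ∧ (¬X ∨ ¬X ∧ Y ∧ ¬Z ∨ Z ∧ ¬X ∧ Y) ∨ Y)   [absorption]
= ¬(Y ∧ (¬X ∨ ¬X ∧ Y) ∨ Y)   [distribution]
= ¬(Y ∧ ¬X ∨ Y)   [absorption]
= ¬Y   [absorption]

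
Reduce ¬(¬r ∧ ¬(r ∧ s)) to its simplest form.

¬(¬r ∧ ¬(r ∧ s))
= r ∨ r ∧ s
= r

r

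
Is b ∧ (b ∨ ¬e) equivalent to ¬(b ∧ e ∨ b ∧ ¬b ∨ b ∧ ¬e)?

No

E1: b ∧ (b ∨ ¬e)
    = b   — absorption
E2: ¬(b ∧ e ∨ b ∧ ¬b ∨ b ∧ ¬e)
    = ¬(b ∧ e ∨ b ∧ ¬e)   — complement / identity
    = ¬b   — distribution
These differ: at b=0, e=0, E1 = 0 but E2 = 1.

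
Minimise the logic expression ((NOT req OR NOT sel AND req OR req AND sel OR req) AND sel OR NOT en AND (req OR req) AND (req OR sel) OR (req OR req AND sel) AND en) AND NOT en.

(sel OR req) AND NOT en

((NOT req OR NOT sel AND req OR req AND sel OR req) AND sel OR NOT en AND (req OR req) AND (req OR sel) OR (req OR req AND sel) AND en) AND NOT en
= ((NOT req OR NOT sel AND req OR req AND sel OR req) AND sel OR NOT en AND (req OR req AND sel) OR (req OR req AND sel) AND en) AND NOT en
= ((NOT req OR req OR req) AND sel OR NOT en AND (req OR req AND sel) OR (req OR req AND sel) AND en) AND NOT en
= ((NOT req OR req) AND sel OR NOT en AND (req OR req AND sel) OR (req OR req AND sel) AND en) AND NOT en
= ((NOT req OR req) AND sel OR req OR req AND sel) AND NOT en
= (sel OR req OR req AND sel) AND NOT en
= (sel OR req) AND NOT en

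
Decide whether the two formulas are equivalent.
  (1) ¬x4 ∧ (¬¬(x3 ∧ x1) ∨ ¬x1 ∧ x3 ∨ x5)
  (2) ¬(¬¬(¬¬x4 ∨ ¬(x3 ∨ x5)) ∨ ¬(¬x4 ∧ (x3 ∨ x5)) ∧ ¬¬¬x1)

Yes

E1: ¬x4 ∧ (¬¬(x3 ∧ x1) ∨ ¬x1 ∧ x3 ∨ x5)
    = ¬x4 ∧ (x3 ∧ x1 ∨ ¬x1 ∧ x3 ∨ x5)   [double negation]
    = ¬x4 ∧ (x3 ∨ x5)   [distribution]
E2: ¬(¬¬(¬¬x4 ∨ ¬(x3 ∨ x5)) ∨ ¬(¬x4 ∧ (x3 ∨ x5)) ∧ ¬¬¬x1)
    = ¬(¬¬(¬¬x4 ∨ ¬(x3 ∨ x5)) ∨ ¬(¬x4 ∧ (x3 ∨ x5)) ∧ ¬x1)   [double negation]
    = ¬(¬(¬x4 ∧ (x3 ∨ x5)) ∨ ¬(¬x4 ∧ (x3 ∨ x5)) ∧ ¬x1)   [De Morgan]
    = ¬¬(¬x4 ∧ (x3 ∨ x5))   [absorption]
    = ¬x4 ∧ (x3 ∨ x5)   [double negation]
Both reduce to ¬x4 ∧ (x3 ∨ x5), so they are equivalent.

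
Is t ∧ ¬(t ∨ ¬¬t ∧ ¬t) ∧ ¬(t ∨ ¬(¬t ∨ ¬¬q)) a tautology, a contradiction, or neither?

contradiction

t ∧ ¬(t ∨ ¬¬t ∧ ¬t) ∧ ¬(t ∨ ¬(¬t ∨ ¬¬q))
= t ∧ ¬(t ∨ t ∧ ¬t) ∧ ¬(t ∨ ¬(¬t ∨ ¬¬q))   (double negation)
= t ∧ ¬(t ∨ t ∧ ¬t) ∧ ¬(t ∨ t ∧ ¬q)   (De Morgan)
= t ∧ ¬(t ∨ t ∧ ¬t) ∧ ¬t   (absorption)
= t ∧ ¬t ∧ ¬t   (complement / identity)
= t ∧ ¬t   (idempotence)
= False   (complement)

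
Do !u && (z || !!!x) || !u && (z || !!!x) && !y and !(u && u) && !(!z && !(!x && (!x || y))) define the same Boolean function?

Yes

E1: !u && (z || !!!x) || !u && (z || !!!x) && !y
    = !u && (z || !!!x)   — absorption
    = !u && (z || !x)   — double negation
E2: !(u && u) && !(!z && !(!x && (!x || y)))
    = !u && !(!z && !(!x && (!x || y)))   — idempotence
    = !u && (z || !x && (!x || y))   — De Morgan
    = !u && (z || !x)   — absorption
Both reduce to !u && (z || !x), so they are equivalent.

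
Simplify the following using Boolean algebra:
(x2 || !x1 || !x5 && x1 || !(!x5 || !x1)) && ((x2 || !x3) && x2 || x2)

(x2 || !x1 || !x5 && x1 || !(!x5 || !x1)) && ((x2 || !x3) && x2 || x2)
= (x2 || !x1 || !x5 && x1 || x5 && x1) && ((x2 || !x3) && x2 || x2)
= (x2 || !x1 || !x5 && x1 || x5 && x1) && (x2 || x2)
= (!x1 || !x5 && x1 || x5 && x1) && x2 || x2
= (!x1 || x1) && x2 || x2
= x2 || x2
= x2

x2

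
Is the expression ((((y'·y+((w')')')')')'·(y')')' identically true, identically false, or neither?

((((y'·y+((w')')')')')'·(y')')'
= ((((y'·y+w')')')'·(y')')'   — double negation
= ((y'·y+w')')'+y'   — De Morgan
= ((w')')'+y'   — complement / identity
= w'+y'   — double negation
This depends on w, y, so it is not a constant.

neither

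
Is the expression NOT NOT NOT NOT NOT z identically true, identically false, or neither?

NOT NOT NOT NOT NOT z
= NOT NOT NOT z   [double negation]
= NOT z   [double negation]
This depends on z, so it is not a constant.

neither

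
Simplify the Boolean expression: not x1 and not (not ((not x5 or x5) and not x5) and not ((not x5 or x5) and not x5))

not x1 and not (not ((not x5 or x5) and not x5) and not ((not x5 or x5) and not x5))
= not x1 and not not ((not x5 or x5) and not x5)   — idempotence
= not x1 and not not not x5   — complement / identity
= not x1 and not x5   — double negation

not x1 and not x5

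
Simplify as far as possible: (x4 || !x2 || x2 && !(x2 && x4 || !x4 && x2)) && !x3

(x4 || !x2) && !x3

(x4 || !x2 || x2 && !(x2 && x4 || !x4 && x2)) && !x3
= (x4 || !x2 || x2 && !x2) && !x3   (distribution)
= (x4 || !x2) && !x3   (complement / identity)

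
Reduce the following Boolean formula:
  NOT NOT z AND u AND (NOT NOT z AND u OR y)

z AND u

NOT NOT z AND u AND (NOT NOT z AND u OR y)
= NOT NOT z AND u   — absorption
= z AND u   — double negation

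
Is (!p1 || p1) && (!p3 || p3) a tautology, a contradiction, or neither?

(!p1 || p1) && (!p3 || p3)
= !p1 || p1   [complement / identity]
= true   [complement]

tautology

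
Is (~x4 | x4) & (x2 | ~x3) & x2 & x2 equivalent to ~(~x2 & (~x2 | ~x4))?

E1: (~x4 | x4) & (x2 | ~x3) & x2 & x2
    = (~x4 | x4) & x2 & x2
    = x2 & x2
    = x2
E2: ~(~x2 & (~x2 | ~x4))
    = ~~x2
    = x2
Both reduce to x2, so they are equivalent.

Yes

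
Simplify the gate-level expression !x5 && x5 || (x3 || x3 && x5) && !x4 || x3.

!x5 && x5 || (x3 || x3 && x5) && !x4 || x3
= !x5 && x5 || x3 && !x4 || x3   (absorption)
= x3 && !x4 || x3   (complement / identity)
= x3   (absorption)

x3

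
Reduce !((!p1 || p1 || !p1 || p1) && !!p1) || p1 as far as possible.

!((!p1 || p1 || !p1 || p1) && !!p1) || p1
= !((!p1 || p1 || !p1 || p1) && p1) || p1
= !((!p1 || p1) && p1) || p1
= !p1 || p1
= true

true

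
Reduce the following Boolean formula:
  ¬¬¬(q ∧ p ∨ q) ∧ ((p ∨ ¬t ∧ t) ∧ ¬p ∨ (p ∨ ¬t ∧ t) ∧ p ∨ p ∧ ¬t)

¬q ∧ p

¬¬¬(q ∧ p ∨ q) ∧ ((p ∨ ¬t ∧ t) ∧ ¬p ∨ (p ∨ ¬t ∧ t) ∧ p ∨ p ∧ ¬t)
= ¬¬¬q ∧ ((p ∨ ¬t ∧ t) ∧ ¬p ∨ (p ∨ ¬t ∧ t) ∧ p ∨ p ∧ ¬t)   [absorption]
= ¬¬¬q ∧ (p ∨ ¬t ∧ t ∨ p ∧ ¬t)   [distribution]
= ¬q ∧ (p ∨ ¬t ∧ t ∨ p ∧ ¬t)   [double negation]
= ¬q ∧ (p ∨ p ∧ ¬t)   [complement / identity]
= ¬q ∧ p   [absorption]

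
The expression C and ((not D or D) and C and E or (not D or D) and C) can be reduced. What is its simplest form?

C

C and ((not D or D) and C and E or (not D or D) and C)
= C and (not D or D) and C   — absorption
= C and C   — complement / identity
= C   — idempotence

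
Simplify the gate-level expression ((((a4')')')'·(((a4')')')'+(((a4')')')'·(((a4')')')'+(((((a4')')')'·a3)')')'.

a4'

((((a4')')')'·(((a4')')')'+(((a4')')')'·(((a4')')')'+(((((a4')')')'·a3)')')'
= ((((a4')')')'·(((a4')')')'+(((a4')')')'·(((a4')')')'+(((a4')')')'·a3)'   [double negation]
= ((((a4')')')'·(((a4')')')'+(((a4')')')'·a3)'   [idempotence]
= ((((a4')')')'+(((a4')')')'·a3)'   [idempotence]
= ((((a4')')')')'   [absorption]
= ((a4')')'   [double negation]
= a4'   [double negation]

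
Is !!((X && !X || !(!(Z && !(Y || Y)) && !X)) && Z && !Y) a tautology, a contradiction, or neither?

neither

!!((X && !X || !(!(Z && !(Y || Y)) && !X)) && Z && !Y)
= !!((X && !X || Z && !(Y || Y) || X) && Z && !Y)
= !!((Z && !(Y || Y) || X) && Z && !Y)
= !!((Z && !Y || X) && Z && !Y)
= (Z && !Y || X) && Z && !Y
= Z && !Y
This depends on Y, Z, so it is not a constant.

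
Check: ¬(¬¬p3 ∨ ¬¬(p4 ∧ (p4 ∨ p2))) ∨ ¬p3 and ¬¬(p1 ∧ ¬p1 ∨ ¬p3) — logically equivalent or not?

E1: ¬(¬¬p3 ∨ ¬¬(p4 ∧ (p4 ∨ p2))) ∨ ¬p3
    = ¬p3 ∧ ¬(p4 ∧ (p4 ∨ p2)) ∨ ¬p3   — De Morgan
    = ¬p3 ∧ ¬p4 ∨ ¬p3   — absorption
    = ¬p3   — absorption
E2: ¬¬(p1 ∧ ¬p1 ∨ ¬p3)
    = ¬¬¬p3   — complement / identity
    = ¬p3   — double negation
Both reduce to ¬p3, so they are equivalent.

Yes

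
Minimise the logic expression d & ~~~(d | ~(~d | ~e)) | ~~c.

c

d & ~~~(d | ~(~d | ~e)) | ~~c
= d & ~(d | ~(~d | ~e)) | ~~c   (double negation)
= d & ~(d | d & e) | ~~c   (De Morgan)
= d & ~d | ~~c   (absorption)
= ~~c   (complement / identity)
= c   (double negation)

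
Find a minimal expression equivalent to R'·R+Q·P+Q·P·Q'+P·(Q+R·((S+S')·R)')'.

P

R'·R+Q·P+Q·P·Q'+P·(Q+R·((S+S')·R)')'
= Q·P+Q·P·Q'+P·(Q+R·((S+S')·R)')'   — complement / identity
= (P+P·Q')·Q+P·(Q+R·((S+S')·R)')'   — distribution
= (P+P·Q')·Q+P·(Q+R·R')'   — complement / identity
= (P+P·Q')·Q+P·Q'   — complement / identity
= P·Q+P·Q'   — absorption
= P   — distribution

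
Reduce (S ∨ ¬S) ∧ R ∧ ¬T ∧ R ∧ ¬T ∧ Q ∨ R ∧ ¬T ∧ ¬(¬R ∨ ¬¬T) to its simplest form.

(S ∨ ¬S) ∧ R ∧ ¬T ∧ R ∧ ¬T ∧ Q ∨ R ∧ ¬T ∧ ¬(¬R ∨ ¬¬T)
= R ∧ ¬T ∧ R ∧ ¬T ∧ Q ∨ R ∧ ¬T ∧ ¬(¬R ∨ ¬¬T)
= R ∧ ¬T ∧ R ∧ ¬T ∧ Q ∨ R ∧ ¬T ∧ R ∧ ¬T
= R ∧ ¬T ∧ R ∧ ¬T
= R ∧ ¬T

R ∧ ¬T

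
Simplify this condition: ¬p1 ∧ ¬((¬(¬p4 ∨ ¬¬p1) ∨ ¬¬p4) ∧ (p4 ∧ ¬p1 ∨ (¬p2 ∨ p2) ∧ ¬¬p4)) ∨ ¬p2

¬p1 ∧ ¬((¬(¬p4 ∨ ¬¬p1) ∨ ¬¬p4) ∧ (p4 ∧ ¬p1 ∨ (¬p2 ∨ p2) ∧ ¬¬p4)) ∨ ¬p2
= ¬p1 ∧ ¬((¬(¬p4 ∨ ¬¬p1) ∨ ¬¬p4) ∧ (p4 ∧ ¬p1 ∨ ¬¬p4)) ∨ ¬p2   (complement / identity)
= ¬p1 ∧ ¬((p4 ∧ ¬p1 ∨ ¬¬p4) ∧ (p4 ∧ ¬p1 ∨ ¬¬p4)) ∨ ¬p2   (De Morgan)
= ¬p1 ∧ ¬(p4 ∧ ¬p1 ∨ ¬¬p4) ∨ ¬p2   (idempotence)
= ¬p1 ∧ ¬(p4 ∧ ¬p1 ∨ p4) ∨ ¬p2   (double negation)
= ¬p1 ∧ ¬p4 ∨ ¬p2   (absorption)

¬p1 ∧ ¬p4 ∨ ¬p2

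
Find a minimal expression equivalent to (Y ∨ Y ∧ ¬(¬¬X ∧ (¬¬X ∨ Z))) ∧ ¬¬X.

Y ∧ X

(Y ∨ Y ∧ ¬(¬¬X ∧ (¬¬X ∨ Z))) ∧ ¬¬X
= (Y ∨ Y ∧ ¬¬¬X) ∧ ¬¬X   — absorption
= (Y ∨ Y ∧ ¬X) ∧ ¬¬X   — double negation
= (Y ∨ Y ∧ ¬X) ∧ X   — double negation
= Y ∧ X   — absorption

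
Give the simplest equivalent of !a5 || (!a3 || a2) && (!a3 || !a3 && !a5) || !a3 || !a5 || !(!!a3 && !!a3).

!a5 || !a3

!a5 || (!a3 || a2) && (!a3 || !a3 && !a5) || !a3 || !a5 || !(!!a3 && !!a3)
= !a5 || (!a3 || a2) && (!a3 || !a3 && !a5) || !a3 || !a5 || !a3 || !a3   [De Morgan]
= !a5 || (!a3 || a2) && !a3 || !a3 || !a5 || !a3 || !a3   [absorption]
= !a5 || !a3 || !a3 || !a5 || !a3 || !a3   [absorption]
= !a5 || !a3 || !a3   [idempotence]
= !a5 || !a3   [idempotence]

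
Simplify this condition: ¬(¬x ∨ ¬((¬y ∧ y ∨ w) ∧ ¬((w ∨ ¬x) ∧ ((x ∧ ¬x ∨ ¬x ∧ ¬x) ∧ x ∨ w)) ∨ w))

¬(¬x ∨ ¬((¬y ∧ y ∨ w) ∧ ¬((w ∨ ¬x) ∧ ((x ∧ ¬x ∨ ¬x ∧ ¬x) ∧ x ∨ w)) ∨ w))
= ¬(¬x ∨ ¬((¬y ∧ y ∨ w) ∧ ¬((w ∨ ¬x) ∧ (¬x ∧ x ∨ w)) ∨ w))   (distribution)
= ¬(¬x ∨ ¬(w ∧ ¬((w ∨ ¬x) ∧ (¬x ∧ x ∨ w)) ∨ w))   (complement / identity)
= ¬(¬x ∨ ¬(w ∧ ¬((w ∨ ¬x) ∧ w) ∨ w))   (complement / identity)
= ¬(¬x ∨ ¬(w ∧ ¬w ∨ w))   (absorption)
= x ∧ (w ∧ ¬w ∨ w)   (De Morgan)
= x ∧ w   (complement / identity)

x ∧ w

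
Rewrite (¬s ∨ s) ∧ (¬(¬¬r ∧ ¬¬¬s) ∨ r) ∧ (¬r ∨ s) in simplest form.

¬r ∨ s

(¬s ∨ s) ∧ (¬(¬¬r ∧ ¬¬¬s) ∨ r) ∧ (¬r ∨ s)
= (¬s ∨ s) ∧ (¬(¬¬r ∧ ¬s) ∨ r) ∧ (¬r ∨ s)
= (¬s ∨ s) ∧ (¬r ∨ s ∨ r) ∧ (¬r ∨ s)
= (¬r ∨ s ∨ r) ∧ (¬r ∨ s)
= ¬r ∨ s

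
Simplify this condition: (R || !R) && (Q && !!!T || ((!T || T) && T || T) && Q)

Q

(R || !R) && (Q && !!!T || ((!T || T) && T || T) && Q)
= (R || !R) && (Q && !!!T || (T || T) && Q)   (complement / identity)
= Q && !!!T || (T || T) && Q   (complement / identity)
= Q && !T || (T || T) && Q   (double negation)
= Q && !T || T && Q   (idempotence)
= Q   (distribution)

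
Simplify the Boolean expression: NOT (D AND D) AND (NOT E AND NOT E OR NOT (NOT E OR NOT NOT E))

NOT (D AND D) AND (NOT E AND NOT E OR NOT (NOT E OR NOT NOT E))
= NOT (D AND D) AND (NOT E AND NOT E OR E AND NOT E)   (De Morgan)
= NOT D AND (NOT E AND NOT E OR E AND NOT E)   (idempotence)
= NOT D AND NOT E   (distribution)

NOT D AND NOT E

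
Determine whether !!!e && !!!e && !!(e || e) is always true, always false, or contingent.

!!!e && !!!e && !!(e || e)
= !!!e && !!(e || e)
= !!!e && !!e
= !e && !!e
= !e && e
= false

always false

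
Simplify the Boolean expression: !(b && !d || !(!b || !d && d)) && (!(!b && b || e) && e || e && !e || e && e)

!(b && !d || !(!b || !d && d)) && (!(!b && b || e) && e || e && !e || e && e)
= !(b && !d || !(!b || !d && d)) && (!e && e || e && !e || e && e)   (complement / identity)
= !(b && !d || !!b) && (!e && e || e && !e || e && e)   (complement / identity)
= !(b && !d || !!b) && (!e && e || e && e)   (complement / identity)
= !(b && !d || !!b) && e   (distribution)
= !(b && !d || b) && e   (double negation)
= !b && e   (absorption)

!b && e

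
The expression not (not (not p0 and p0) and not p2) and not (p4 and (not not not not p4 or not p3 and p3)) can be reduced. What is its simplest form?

not (not (not p0 and p0) and not p2) and not (p4 and (not not not not p4 or not p3 and p3))
= not (not (not p0 and p0) and not p2) and not (p4 and (not not p4 or not p3 and p3))   (double negation)
= not (not (not p0 and p0) and not p2) and not (p4 and (p4 or not p3 and p3))   (double negation)
= not (not (not p0 and p0) and not p2) and not (p4 and p4)   (complement / identity)
= (not p0 and p0 or p2) and not (p4 and p4)   (De Morgan)
= p2 and not (p4 and p4)   (complement / identity)
= p2 and not p4   (idempotence)

p2 and not p4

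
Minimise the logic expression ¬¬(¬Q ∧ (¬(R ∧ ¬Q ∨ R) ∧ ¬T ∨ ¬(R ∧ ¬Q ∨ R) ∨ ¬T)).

¬¬(¬Q ∧ (¬(R ∧ ¬Q ∨ R) ∧ ¬T ∨ ¬(R ∧ ¬Q ∨ R) ∨ ¬T))
= ¬¬(¬Q ∧ (¬(R ∧ ¬Q ∨ R) ∨ ¬T))
= ¬Q ∧ (¬(R ∧ ¬Q ∨ R) ∨ ¬T)
= ¬Q ∧ (¬R ∨ ¬T)

¬Q ∧ (¬R ∨ ¬T)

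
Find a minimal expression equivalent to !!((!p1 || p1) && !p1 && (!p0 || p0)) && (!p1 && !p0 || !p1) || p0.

!p1 || p0

!!((!p1 || p1) && !p1 && (!p0 || p0)) && (!p1 && !p0 || !p1) || p0
= !!((!p1 || p1) && !p1) && (!p1 && !p0 || !p1) || p0   [complement / identity]
= !!!p1 && (!p1 && !p0 || !p1) || p0   [complement / identity]
= !!!p1 && !p1 || p0   [absorption]
= !p1 && !p1 || p0   [double negation]
= !p1 || p0   [idempotence]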